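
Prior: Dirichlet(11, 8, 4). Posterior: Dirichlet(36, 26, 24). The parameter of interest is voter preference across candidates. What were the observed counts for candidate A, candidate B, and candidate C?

counts (25, 18, 20)

For a Dirichlet(α) prior with multinomial counts c, the posterior is Dirichlet(α + c) componentwise.
Counts are posterior − prior componentwise: 36−11=25, 26−8=18, 24−4=20.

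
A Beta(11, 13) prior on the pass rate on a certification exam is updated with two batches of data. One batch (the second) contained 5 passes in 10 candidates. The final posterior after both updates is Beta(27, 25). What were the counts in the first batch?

Sequential conjugate updates are equivalent to a single update on the pooled data, so total successes = posterior α − prior α and total failures = posterior β − prior β.
Total across both batches: 27−11=16 passes, 25−13=12 failures.
Subtract the second batch: 16−5=11 passes and 12−5=7 failures.

11 passes and 7 failures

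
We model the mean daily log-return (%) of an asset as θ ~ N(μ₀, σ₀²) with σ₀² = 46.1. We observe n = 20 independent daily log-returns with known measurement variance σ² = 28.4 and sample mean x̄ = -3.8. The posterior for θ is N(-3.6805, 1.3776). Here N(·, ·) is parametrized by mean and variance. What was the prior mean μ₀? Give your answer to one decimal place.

The posterior mean is a precision-weighted average: μ_n = (τ₀μ₀ + τ_data·x̄)/(τ₀+τ_data), with τ₀=1/σ₀² and τ_data=n/σ².
Here τ₀ = 1/46.1 = 0.021692 and τ_data = 20/28.4 = 0.704225, so τ_n = 0.725917.
Rearranging for μ₀: μ₀ = (μ_n·τ_n − τ_data·x̄)/τ₀ = (-3.6805·0.725917 − 0.704225·-3.8) / 0.021692 = 0.004317/0.021692 ≈ 0.2.

μ₀ = 0.2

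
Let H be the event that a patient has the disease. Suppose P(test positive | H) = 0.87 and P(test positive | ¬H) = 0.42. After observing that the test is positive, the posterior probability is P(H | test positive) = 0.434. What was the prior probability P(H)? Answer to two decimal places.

P(H) = 0.27

In odds form, posterior odds = prior odds × likelihood ratio, so prior odds = posterior odds ÷ LR.
Posterior odds = 0.434/(1−0.434) = 0.7668. LR = 0.87/0.42 = 2.0714.
Prior odds = 0.7668/2.0714 = 0.3702, so P(H) = 0.3702/(1+0.3702) ≈ 0.27.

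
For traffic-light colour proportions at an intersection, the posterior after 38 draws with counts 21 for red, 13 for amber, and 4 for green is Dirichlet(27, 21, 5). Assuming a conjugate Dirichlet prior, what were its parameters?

For a Dirichlet(α) prior with multinomial counts c, the posterior is Dirichlet(α + c) componentwise.
Subtract each count from the matching posterior parameter: 27−21=6, 21−13=8, 5−4=1.

Dirichlet(6, 8, 1)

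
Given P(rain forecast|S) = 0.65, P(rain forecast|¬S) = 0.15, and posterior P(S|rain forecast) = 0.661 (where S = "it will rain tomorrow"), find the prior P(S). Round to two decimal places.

P(S) = 0.31

In odds form, posterior odds = prior odds × likelihood ratio, so prior odds = posterior odds ÷ LR.
Posterior odds = 0.661/(1−0.661) = 1.9499. LR = 0.65/0.15 = 4.3333.
Prior odds = 1.9499/4.3333 = 0.4500, so P(S) = 0.4500/(1+0.4500) ≈ 0.31.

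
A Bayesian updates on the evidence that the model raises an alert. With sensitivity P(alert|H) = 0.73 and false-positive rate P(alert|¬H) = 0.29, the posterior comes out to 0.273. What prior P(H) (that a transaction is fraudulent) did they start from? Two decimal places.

P(H) = 0.13

In odds form, posterior odds = prior odds × likelihood ratio, so prior odds = posterior odds ÷ LR.
Posterior odds = 0.273/(1−0.273) = 0.3755. LR = 0.73/0.29 = 2.5172.
Prior odds = 0.3755/2.5172 = 0.1492, so P(H) = 0.1492/(1+0.1492) ≈ 0.13.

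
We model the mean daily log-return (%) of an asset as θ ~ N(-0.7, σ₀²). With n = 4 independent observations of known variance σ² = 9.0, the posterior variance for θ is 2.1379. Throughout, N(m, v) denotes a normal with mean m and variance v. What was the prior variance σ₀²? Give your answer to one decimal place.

For the Normal–Normal model with known σ², precisions add: τ_n = τ₀ + n/σ².
So 1/σ₀² = 1/2.1379 − 4/9.0 = 0.467749 − 0.444444 = 0.023305.
Hence σ₀² = 1/0.023305 ≈ 42.9.

σ₀² = 42.9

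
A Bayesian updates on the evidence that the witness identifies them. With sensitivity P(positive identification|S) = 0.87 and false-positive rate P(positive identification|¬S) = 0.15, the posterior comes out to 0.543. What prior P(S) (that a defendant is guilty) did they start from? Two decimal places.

P(S) = 0.17

In odds form, posterior odds = prior odds × likelihood ratio, so prior odds = posterior odds ÷ LR.
Posterior odds = 0.543/(1−0.543) = 1.1882. LR = 0.87/0.15 = 5.8000.
Prior odds = 1.1882/5.8000 = 0.2049, so P(S) = 0.2049/(1+0.2049) ≈ 0.17.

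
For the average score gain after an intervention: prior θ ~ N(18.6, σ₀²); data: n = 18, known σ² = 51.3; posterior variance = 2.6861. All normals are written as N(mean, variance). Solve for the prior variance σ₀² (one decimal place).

For the Normal–Normal model with known σ², precisions add: τ_n = τ₀ + n/σ².
So 1/σ₀² = 1/2.6861 − 18/51.3 = 0.372287 − 0.350877 = 0.021410.
Hence σ₀² = 1/0.021410 ≈ 46.7.

σ₀² = 46.7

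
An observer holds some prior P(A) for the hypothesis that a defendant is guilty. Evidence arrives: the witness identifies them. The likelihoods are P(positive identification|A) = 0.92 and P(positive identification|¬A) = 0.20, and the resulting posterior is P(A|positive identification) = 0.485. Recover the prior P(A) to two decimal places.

In odds form, posterior odds = prior odds × likelihood ratio, so prior odds = posterior odds ÷ LR.
Posterior odds = 0.485/(1−0.485) = 0.9417. LR = 0.92/0.20 = 4.6000.
Prior odds = 0.9417/4.6000 = 0.2047, so P(A) = 0.2047/(1+0.2047) ≈ 0.17.

P(A) = 0.17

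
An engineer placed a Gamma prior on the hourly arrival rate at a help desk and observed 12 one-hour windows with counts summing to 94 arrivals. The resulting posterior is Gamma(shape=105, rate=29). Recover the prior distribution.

A Gamma(α, β) prior (rate parametrization) on a Poisson rate with n observations summing to S gives posterior Gamma(α+S, β+n).
So α = 105 − 94 = 11 and β = 29 − 12 = 17.

Gamma(shape=11, rate=17)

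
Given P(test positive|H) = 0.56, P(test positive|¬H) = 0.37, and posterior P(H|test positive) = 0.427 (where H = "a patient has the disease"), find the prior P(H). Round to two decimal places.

P(H) = 0.33

Bayes' rule in odds form gives O(H|E) = O(H)·[P(E|H)/P(E|¬H)], hence O(H) = O(H|E)/LR.
Posterior odds = 0.427/(1−0.427) = 0.7452. LR = 0.56/0.37 = 1.5135.
Prior odds = 0.7452/1.5135 = 0.4924, so P(H) = 0.4924/(1+0.4924) ≈ 0.33.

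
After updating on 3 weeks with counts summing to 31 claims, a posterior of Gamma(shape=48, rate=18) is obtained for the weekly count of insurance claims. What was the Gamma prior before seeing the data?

Gamma(shape=17, rate=15)

A Gamma(α, β) prior (rate parametrization) on a Poisson rate with n observations summing to S gives posterior Gamma(α+S, β+n).
So α = 48 − 31 = 17 and β = 18 − 3 = 15.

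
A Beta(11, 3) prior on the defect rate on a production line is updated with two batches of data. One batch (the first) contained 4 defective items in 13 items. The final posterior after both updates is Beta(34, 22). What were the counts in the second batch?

19 defective items and 10 good items

Sequential conjugate updates are equivalent to a single update on the pooled data, so total successes = posterior α − prior α and total failures = posterior β − prior β.
Total across both batches: 34−11=23 defective items, 22−3=19 good items.
Subtract the first batch: 23−4=19 defective items and 19−9=10 good items.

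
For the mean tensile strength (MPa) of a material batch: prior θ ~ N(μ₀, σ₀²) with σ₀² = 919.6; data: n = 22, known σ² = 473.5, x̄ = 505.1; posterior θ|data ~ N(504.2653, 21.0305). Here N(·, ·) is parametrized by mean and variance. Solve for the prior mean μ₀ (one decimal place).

The posterior mean is a precision-weighted average: μ_n = (τ₀μ₀ + τ_data·x̄)/(τ₀+τ_data), with τ₀=1/σ₀² and τ_data=n/σ².
Here τ₀ = 1/919.6 = 0.001087 and τ_data = 22/473.5 = 0.046463, so τ_n = 0.047550.
Rearranging for μ₀: μ₀ = (μ_n·τ_n − τ_data·x̄)/τ₀ = (504.2653·0.047550 − 0.046463·505.1) / 0.001087 = 0.509354/0.001087 ≈ 468.6.

μ₀ = 468.6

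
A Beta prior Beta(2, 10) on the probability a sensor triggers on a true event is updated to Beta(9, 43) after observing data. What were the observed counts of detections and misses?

7 detections and 33 misses

Beta is conjugate to the binomial likelihood: posterior = Beta(a+s, b+f).
Match parameters: s=9−2=7, f=43−10=33.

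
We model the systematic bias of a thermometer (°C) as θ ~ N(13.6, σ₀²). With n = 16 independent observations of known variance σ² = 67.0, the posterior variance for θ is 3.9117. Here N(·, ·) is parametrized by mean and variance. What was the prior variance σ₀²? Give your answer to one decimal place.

σ₀² = 59.4

Posterior precision equals prior precision plus data precision: 1/σ_n² = 1/σ₀² + n/σ².
So 1/σ₀² = 1/3.9117 − 16/67.0 = 0.255643 − 0.238806 = 0.016837.
Hence σ₀² = 1/0.016837 ≈ 59.4.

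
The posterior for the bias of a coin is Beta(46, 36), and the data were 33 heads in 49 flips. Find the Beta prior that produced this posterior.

A Beta(a, b) prior with s successes and f failures in binomial data gives a Beta(a+s, b+f) posterior.
So a = 46 − 33 = 13 and b = 36 − 16 = 20.

Beta(13, 20)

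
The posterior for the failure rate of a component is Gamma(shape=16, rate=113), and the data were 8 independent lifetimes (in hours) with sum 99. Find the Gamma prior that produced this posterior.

Gamma–exponential conjugacy: posterior shape = α + n, posterior rate = β + Σtᵢ.
So α = 16 − 8 = 8 and β = 113 − 99 = 14.

Gamma(shape=8, rate=14)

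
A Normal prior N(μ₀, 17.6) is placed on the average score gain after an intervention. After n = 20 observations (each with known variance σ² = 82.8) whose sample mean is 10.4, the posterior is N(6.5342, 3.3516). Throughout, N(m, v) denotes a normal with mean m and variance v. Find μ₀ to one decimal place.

With known observation variance, the Normal–Normal posterior has precision τ_n = τ₀ + n/σ² and mean μ_n = (τ₀μ₀ + (n/σ²)x̄)/τ_n.
Here τ₀ = 1/17.6 = 0.056818 and τ_data = 20/82.8 = 0.241546, so τ_n = 0.298364.
Rearranging for μ₀: μ₀ = (μ_n·τ_n − τ_data·x̄)/τ₀ = (6.5342·0.298364 − 0.241546·10.4) / 0.056818 = -0.562508/0.056818 ≈ -9.9.

μ₀ = -9.9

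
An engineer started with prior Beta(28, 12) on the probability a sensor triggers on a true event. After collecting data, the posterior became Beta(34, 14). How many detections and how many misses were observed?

6 detections and 2 misses

Under Beta–binomial conjugacy the posterior parameters are (a+s, b+f).
Match parameters: s=34−28=6, f=14−12=2.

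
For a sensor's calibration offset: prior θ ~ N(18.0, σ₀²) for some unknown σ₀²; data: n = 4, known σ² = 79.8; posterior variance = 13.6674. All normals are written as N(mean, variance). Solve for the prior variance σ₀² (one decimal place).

σ₀² = 43.4

Posterior precision equals prior precision plus data precision: 1/σ_n² = 1/σ₀² + n/σ².
So 1/σ₀² = 1/13.6674 − 4/79.8 = 0.073167 − 0.050125 = 0.023042.
Hence σ₀² = 1/0.023042 ≈ 43.4.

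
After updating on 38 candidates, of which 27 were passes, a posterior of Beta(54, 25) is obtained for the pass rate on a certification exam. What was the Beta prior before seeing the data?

Beta(27, 14)

Beta is conjugate to the binomial likelihood: posterior = Beta(α+s, β+f).
So α = 54 − 27 = 27 and β = 25 − 11 = 14.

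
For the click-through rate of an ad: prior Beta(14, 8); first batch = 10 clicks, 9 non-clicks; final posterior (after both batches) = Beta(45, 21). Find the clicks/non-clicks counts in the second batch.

Sequential conjugate updates are equivalent to a single update on the pooled data, so total successes = posterior α − prior α and total failures = posterior β − prior β.
Total across both batches: 45−14=31 clicks, 21−8=13 non-clicks.
Subtract the first batch: 31−10=21 clicks and 13−9=4 non-clicks.

21 clicks and 4 non-clicks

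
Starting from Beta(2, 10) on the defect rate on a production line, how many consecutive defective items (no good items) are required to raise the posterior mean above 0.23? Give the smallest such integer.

After k defective items and 0 good items the posterior is Beta(2+k, 10), with mean (2+k)/(2+10+k).
Set (2+k)/(12+k) > 0.23 and solve: k > (0.23·12 − 2)/(1 − 0.23) = 0.987.
The smallest integer exceeding 0.987 is 1.

k = 1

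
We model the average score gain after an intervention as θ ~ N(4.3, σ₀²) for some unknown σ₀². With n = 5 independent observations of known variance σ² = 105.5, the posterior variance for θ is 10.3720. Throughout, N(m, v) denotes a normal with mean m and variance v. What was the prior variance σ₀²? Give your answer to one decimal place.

Posterior precision equals prior precision plus data precision: 1/σ_n² = 1/σ₀² + n/σ².
So 1/σ₀² = 1/10.3720 − 5/105.5 = 0.096413 − 0.047393 = 0.049020.
Hence σ₀² = 1/0.049020 ≈ 20.4.

σ₀² = 20.4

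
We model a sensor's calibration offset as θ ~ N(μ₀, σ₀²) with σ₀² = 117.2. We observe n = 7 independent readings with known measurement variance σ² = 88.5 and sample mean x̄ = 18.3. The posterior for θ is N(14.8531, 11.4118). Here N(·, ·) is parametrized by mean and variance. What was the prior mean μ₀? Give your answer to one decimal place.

The posterior mean is a precision-weighted average: μ_n = (τ₀μ₀ + τ_data·x̄)/(τ₀+τ_data), with τ₀=1/σ₀² and τ_data=n/σ².
Here τ₀ = 1/117.2 = 0.008532 and τ_data = 7/88.5 = 0.079096, so τ_n = 0.087628.
Rearranging for μ₀: μ₀ = (μ_n·τ_n − τ_data·x̄)/τ₀ = (14.8531·0.087628 − 0.079096·18.3) / 0.008532 = -0.145909/0.008532 ≈ -17.1.

μ₀ = -17.1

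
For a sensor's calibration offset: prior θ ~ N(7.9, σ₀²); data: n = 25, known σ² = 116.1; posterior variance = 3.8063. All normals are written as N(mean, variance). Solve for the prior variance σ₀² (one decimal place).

Posterior precision equals prior precision plus data precision: 1/σ_n² = 1/σ₀² + n/σ².
So 1/σ₀² = 1/3.8063 − 25/116.1 = 0.262722 − 0.215332 = 0.047390.
Hence σ₀² = 1/0.047390 ≈ 21.1.

σ₀² = 21.1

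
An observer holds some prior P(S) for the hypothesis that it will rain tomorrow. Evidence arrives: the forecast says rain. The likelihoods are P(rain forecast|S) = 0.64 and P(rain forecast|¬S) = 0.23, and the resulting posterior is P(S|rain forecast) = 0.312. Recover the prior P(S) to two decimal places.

Bayes' rule in odds form gives O(S|E) = O(S)·[P(E|S)/P(E|¬S)], hence O(S) = O(S|E)/LR.
Posterior odds = 0.312/(1−0.312) = 0.4535. LR = 0.64/0.23 = 2.7826.
Prior odds = 0.4535/2.7826 = 0.1630, so P(S) = 0.1630/(1+0.1630) ≈ 0.14.

P(S) = 0.14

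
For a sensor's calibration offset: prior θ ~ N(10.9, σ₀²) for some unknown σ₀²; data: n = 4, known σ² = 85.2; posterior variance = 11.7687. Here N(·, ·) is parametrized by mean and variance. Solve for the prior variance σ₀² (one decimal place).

Posterior precision equals prior precision plus data precision: 1/σ_n² = 1/σ₀² + n/σ².
So 1/σ₀² = 1/11.7687 − 4/85.2 = 0.084971 − 0.046948 = 0.038023.
Hence σ₀² = 1/0.038023 ≈ 26.3.

σ₀² = 26.3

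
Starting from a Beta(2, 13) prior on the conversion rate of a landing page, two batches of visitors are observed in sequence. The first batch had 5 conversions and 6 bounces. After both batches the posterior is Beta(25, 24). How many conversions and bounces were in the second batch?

Sequential conjugate updates are equivalent to a single update on the pooled data, so total successes = posterior α − prior α and total failures = posterior β − prior β.
Total across both batches: 25−2=23 conversions, 24−13=11 bounces.
Subtract the first batch: 23−5=18 conversions and 11−6=5 bounces.

18 conversions and 5 bounces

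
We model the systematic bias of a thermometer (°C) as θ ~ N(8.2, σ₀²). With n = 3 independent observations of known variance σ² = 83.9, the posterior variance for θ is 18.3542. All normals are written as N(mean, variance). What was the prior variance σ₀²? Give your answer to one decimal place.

For the Normal–Normal model with known σ², precisions add: τ_n = τ₀ + n/σ².
So 1/σ₀² = 1/18.3542 − 3/83.9 = 0.054483 − 0.035757 = 0.018726.
Hence σ₀² = 1/0.018726 ≈ 53.4.

σ₀² = 53.4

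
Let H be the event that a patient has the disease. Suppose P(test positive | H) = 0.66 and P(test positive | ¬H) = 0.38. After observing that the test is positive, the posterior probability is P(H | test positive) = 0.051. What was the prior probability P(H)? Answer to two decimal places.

P(H) = 0.03

Bayes' rule in odds form gives O(H|E) = O(H)·[P(E|H)/P(E|¬H)], hence O(H) = O(H|E)/LR.
Posterior odds = 0.051/(1−0.051) = 0.0537. LR = 0.66/0.38 = 1.7368.
Prior odds = 0.0537/1.7368 = 0.0309, so P(H) = 0.0309/(1+0.0309) ≈ 0.03.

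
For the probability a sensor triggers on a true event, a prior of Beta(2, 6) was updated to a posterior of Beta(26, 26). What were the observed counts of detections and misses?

24 detections and 20 misses

Under Beta–binomial conjugacy the posterior parameters are (a+s, b+f).
Match parameters: s=26−2=24, f=26−6=20.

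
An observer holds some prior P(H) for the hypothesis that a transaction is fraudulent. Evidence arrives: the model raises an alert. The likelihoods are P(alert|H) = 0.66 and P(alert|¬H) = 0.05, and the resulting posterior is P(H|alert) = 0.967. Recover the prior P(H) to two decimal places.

Bayes' rule in odds form gives O(H|E) = O(H)·[P(E|H)/P(E|¬H)], hence O(H) = O(H|E)/LR.
Posterior odds = 0.967/(1−0.967) = 29.3030. LR = 0.66/0.05 = 13.2000.
Prior odds = 29.3030/13.2000 = 2.2199, so P(H) = 2.2199/(1+2.2199) ≈ 0.69.

P(H) = 0.69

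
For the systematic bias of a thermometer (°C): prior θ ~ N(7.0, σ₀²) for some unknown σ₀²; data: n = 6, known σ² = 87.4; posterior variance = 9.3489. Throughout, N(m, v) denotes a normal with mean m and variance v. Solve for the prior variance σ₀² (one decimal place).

Posterior precision equals prior precision plus data precision: 1/σ_n² = 1/σ₀² + n/σ².
So 1/σ₀² = 1/9.3489 − 6/87.4 = 0.106964 − 0.068650 = 0.038314.
Hence σ₀² = 1/0.038314 ≈ 26.1.

σ₀² = 26.1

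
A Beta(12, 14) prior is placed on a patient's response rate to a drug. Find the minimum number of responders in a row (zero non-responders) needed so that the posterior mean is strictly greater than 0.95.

k = 255

After k responders and 0 non-responders the posterior is Beta(12+k, 14), with mean (12+k)/(12+14+k).
Set (12+k)/(26+k) > 0.95 and solve: k > (0.95·26 − 12)/(1 − 0.95) = 254.000.
The smallest integer exceeding 254.000 is 255.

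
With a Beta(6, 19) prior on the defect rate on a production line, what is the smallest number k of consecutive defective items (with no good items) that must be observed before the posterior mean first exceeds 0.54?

After k defective items and 0 good items the posterior is Beta(6+k, 19), with mean (6+k)/(6+19+k).
Set (6+k)/(25+k) > 0.54 and solve: k > (0.54·25 − 6)/(1 − 0.54) = 16.304.
The smallest integer exceeding 16.304 is 17.

k = 17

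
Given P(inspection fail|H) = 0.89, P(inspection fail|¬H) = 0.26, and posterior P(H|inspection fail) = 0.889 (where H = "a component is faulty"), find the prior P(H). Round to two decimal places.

In odds form, posterior odds = prior odds × likelihood ratio, so prior odds = posterior odds ÷ LR.
Posterior odds = 0.889/(1−0.889) = 8.0090. LR = 0.89/0.26 = 3.4231.
Prior odds = 8.0090/3.4231 = 2.3397, so P(H) = 2.3397/(1+2.3397) ≈ 0.70.

P(H) = 0.70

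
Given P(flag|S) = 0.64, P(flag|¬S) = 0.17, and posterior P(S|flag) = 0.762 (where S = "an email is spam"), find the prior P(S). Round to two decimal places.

P(S) = 0.46

Bayes' rule in odds form gives O(S|E) = O(S)·[P(E|S)/P(E|¬S)], hence O(S) = O(S|E)/LR.
Posterior odds = 0.762/(1−0.762) = 3.2017. LR = 0.64/0.17 = 3.7647.
Prior odds = 3.2017/3.7647 = 0.8505, so P(S) = 0.8505/(1+0.8505) ≈ 0.46.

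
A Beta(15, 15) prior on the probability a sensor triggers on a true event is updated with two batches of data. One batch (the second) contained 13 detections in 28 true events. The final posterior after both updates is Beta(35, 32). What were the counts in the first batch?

Sequential conjugate updates are equivalent to a single update on the pooled data, so total successes = posterior α − prior α and total failures = posterior β − prior β.
Total across both batches: 35−15=20 detections, 32−15=17 misses.
Subtract the second batch: 20−13=7 detections and 17−15=2 misses.

7 detections and 2 misses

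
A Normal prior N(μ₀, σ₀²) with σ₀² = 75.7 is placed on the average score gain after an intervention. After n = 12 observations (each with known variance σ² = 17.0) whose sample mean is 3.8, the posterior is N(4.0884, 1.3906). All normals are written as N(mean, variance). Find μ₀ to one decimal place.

μ₀ = 19.5

The posterior mean is a precision-weighted average: μ_n = (τ₀μ₀ + τ_data·x̄)/(τ₀+τ_data), with τ₀=1/σ₀² and τ_data=n/σ².
Here τ₀ = 1/75.7 = 0.013210 and τ_data = 12/17.0 = 0.705882, so τ_n = 0.719092.
Rearranging for μ₀: μ₀ = (μ_n·τ_n − τ_data·x̄)/τ₀ = (4.0884·0.719092 − 0.705882·3.8) / 0.013210 = 0.257584/0.013210 ≈ 19.5.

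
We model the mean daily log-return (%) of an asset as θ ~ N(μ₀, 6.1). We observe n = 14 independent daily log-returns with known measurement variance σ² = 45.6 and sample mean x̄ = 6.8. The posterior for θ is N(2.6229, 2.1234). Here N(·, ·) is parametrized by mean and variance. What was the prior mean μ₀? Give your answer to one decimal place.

The posterior mean is a precision-weighted average: μ_n = (τ₀μ₀ + τ_data·x̄)/(τ₀+τ_data), with τ₀=1/σ₀² and τ_data=n/σ².
Here τ₀ = 1/6.1 = 0.163934 and τ_data = 14/45.6 = 0.307018, so τ_n = 0.470952.
Rearranging for μ₀: μ₀ = (μ_n·τ_n − τ_data·x̄)/τ₀ = (2.6229·0.470952 − 0.307018·6.8) / 0.163934 = -0.852462/0.163934 ≈ -5.2.

μ₀ = -5.2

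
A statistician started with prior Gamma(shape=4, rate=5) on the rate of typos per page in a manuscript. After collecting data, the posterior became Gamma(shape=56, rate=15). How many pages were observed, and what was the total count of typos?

Gamma–Poisson conjugacy: posterior shape = α + Σxᵢ, posterior rate = β + n.
Matching: Σxᵢ = 56 − 4 = 52 and n = 15 − 5 = 10.

n = 10 pages with total 52 typos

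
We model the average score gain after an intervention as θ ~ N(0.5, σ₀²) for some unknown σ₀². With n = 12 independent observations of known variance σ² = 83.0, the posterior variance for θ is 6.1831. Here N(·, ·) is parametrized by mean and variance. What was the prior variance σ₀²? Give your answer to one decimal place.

σ₀² = 58.3

For the Normal–Normal model with known σ², precisions add: τ_n = τ₀ + n/σ².
So 1/σ₀² = 1/6.1831 − 12/83.0 = 0.161731 − 0.144578 = 0.017153.
Hence σ₀² = 1/0.017153 ≈ 58.3.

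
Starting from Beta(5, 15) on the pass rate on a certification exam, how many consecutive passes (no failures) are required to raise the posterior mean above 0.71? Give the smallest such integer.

k = 32

After k passes and 0 failures the posterior is Beta(5+k, 15), with mean (5+k)/(5+15+k).
Set (5+k)/(20+k) > 0.71 and solve: k > (0.71·20 − 5)/(1 − 0.71) = 31.724.
The smallest integer exceeding 31.724 is 32.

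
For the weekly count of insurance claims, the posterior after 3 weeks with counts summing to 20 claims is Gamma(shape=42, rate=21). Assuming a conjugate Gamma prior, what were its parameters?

Gamma(shape=22, rate=18)

A Gamma(α, β) prior (rate parametrization) on a Poisson rate with n observations summing to S gives posterior Gamma(α+S, β+n).
So α = 42 − 20 = 22 and β = 21 − 3 = 18.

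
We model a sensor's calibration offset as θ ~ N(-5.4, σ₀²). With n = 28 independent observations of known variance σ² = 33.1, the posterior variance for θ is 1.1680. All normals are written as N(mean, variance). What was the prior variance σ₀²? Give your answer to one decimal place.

σ₀² = 97.6

Posterior precision equals prior precision plus data precision: 1/σ_n² = 1/σ₀² + n/σ².
So 1/σ₀² = 1/1.1680 − 28/33.1 = 0.856164 − 0.845921 = 0.010243.
Hence σ₀² = 1/0.010243 ≈ 97.6.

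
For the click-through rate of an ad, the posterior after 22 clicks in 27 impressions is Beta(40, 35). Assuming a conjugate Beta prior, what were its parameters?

Beta(18, 30)

A Beta(α, β) prior with s successes and f failures in binomial data gives a Beta(α+s, β+f) posterior.
So α = 40 − 22 = 18 and β = 35 − 5 = 30.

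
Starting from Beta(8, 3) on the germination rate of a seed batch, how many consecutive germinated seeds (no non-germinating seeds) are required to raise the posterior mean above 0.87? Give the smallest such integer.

k = 13

After k germinated seeds and 0 non-germinating seeds the posterior is Beta(8+k, 3), with mean (8+k)/(8+3+k).
Set (8+k)/(11+k) > 0.87 and solve: k > (0.87·11 − 8)/(1 − 0.87) = 12.077.
The smallest integer exceeding 12.077 is 13, and checking k=13: (21)/(24) = 0.8750 > 0.87.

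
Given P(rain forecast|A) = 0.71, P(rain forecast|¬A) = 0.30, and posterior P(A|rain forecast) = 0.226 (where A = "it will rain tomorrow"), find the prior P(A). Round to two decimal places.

In odds form, posterior odds = prior odds × likelihood ratio, so prior odds = posterior odds ÷ LR.
Posterior odds = 0.226/(1−0.226) = 0.2920. LR = 0.71/0.30 = 2.3667.
Prior odds = 0.2920/2.3667 = 0.1234, so P(A) = 0.1234/(1+0.1234) ≈ 0.11.

P(A) = 0.11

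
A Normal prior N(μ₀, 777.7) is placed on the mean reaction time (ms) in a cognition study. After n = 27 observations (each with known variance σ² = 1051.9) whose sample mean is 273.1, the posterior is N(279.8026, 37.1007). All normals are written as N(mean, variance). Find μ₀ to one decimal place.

With known observation variance, the Normal–Normal posterior has precision τ_n = τ₀ + n/σ² and mean μ_n = (τ₀μ₀ + (n/σ²)x̄)/τ_n.
Here τ₀ = 1/777.7 = 0.001286 and τ_data = 27/1051.9 = 0.025668, so τ_n = 0.026954.
Rearranging for μ₀: μ₀ = (μ_n·τ_n − τ_data·x̄)/τ₀ = (279.8026·0.026954 − 0.025668·273.1) / 0.001286 = 0.531868/0.001286 ≈ 413.6.

μ₀ = 413.6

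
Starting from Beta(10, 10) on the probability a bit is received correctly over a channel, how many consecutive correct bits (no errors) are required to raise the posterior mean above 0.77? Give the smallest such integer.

k = 24

After k correct bits and 0 errors the posterior is Beta(10+k, 10), with mean (10+k)/(10+10+k).
Set (10+k)/(20+k) > 0.77 and solve: k > (0.77·20 − 10)/(1 − 0.77) = 23.478.
The smallest integer exceeding 23.478 is 24.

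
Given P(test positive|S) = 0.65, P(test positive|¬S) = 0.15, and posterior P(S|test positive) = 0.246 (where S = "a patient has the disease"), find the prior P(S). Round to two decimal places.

P(S) = 0.07

In odds form, posterior odds = prior odds × likelihood ratio, so prior odds = posterior odds ÷ LR.
Posterior odds = 0.246/(1−0.246) = 0.3263. LR = 0.65/0.15 = 4.3333.
Prior odds = 0.3263/4.3333 = 0.0753, so P(S) = 0.0753/(1+0.0753) ≈ 0.07.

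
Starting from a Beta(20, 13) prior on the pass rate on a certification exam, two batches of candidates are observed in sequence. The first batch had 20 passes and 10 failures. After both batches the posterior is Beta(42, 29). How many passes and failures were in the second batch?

2 passes and 6 failures

Sequential conjugate updates are equivalent to a single update on the pooled data, so total successes = posterior α − prior α and total failures = posterior β − prior β.
Total across both batches: 42−20=22 passes, 29−13=16 failures.
Subtract the first batch: 22−20=2 passes and 16−10=6 failures.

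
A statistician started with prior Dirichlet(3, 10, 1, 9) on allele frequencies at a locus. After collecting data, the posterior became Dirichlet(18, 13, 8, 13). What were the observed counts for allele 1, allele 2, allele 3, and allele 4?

For a Dirichlet(α) prior with multinomial counts c, the posterior is Dirichlet(α + c) componentwise.
Counts are posterior − prior componentwise: 18−3=15, 13−10=3, 8−1=7, 13−9=4.

counts (15, 3, 7, 4)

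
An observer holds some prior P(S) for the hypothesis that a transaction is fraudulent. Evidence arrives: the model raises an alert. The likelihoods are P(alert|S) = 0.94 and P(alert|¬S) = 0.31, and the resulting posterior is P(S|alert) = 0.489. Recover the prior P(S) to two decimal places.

In odds form, posterior odds = prior odds × likelihood ratio, so prior odds = posterior odds ÷ LR.
Posterior odds = 0.489/(1−0.489) = 0.9569. LR = 0.94/0.31 = 3.0323.
Prior odds = 0.9569/3.0323 = 0.3156, so P(S) = 0.3156/(1+0.3156) ≈ 0.24.

P(S) = 0.24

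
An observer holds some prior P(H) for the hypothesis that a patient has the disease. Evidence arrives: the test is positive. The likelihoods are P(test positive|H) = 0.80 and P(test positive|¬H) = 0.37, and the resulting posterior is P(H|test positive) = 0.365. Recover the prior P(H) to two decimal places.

Bayes' rule in odds form gives O(H|E) = O(H)·[P(E|H)/P(E|¬H)], hence O(H) = O(H|E)/LR.
Posterior odds = 0.365/(1−0.365) = 0.5748. LR = 0.80/0.37 = 2.1622.
Prior odds = 0.5748/2.1622 = 0.2658, so P(H) = 0.2658/(1+0.2658) ≈ 0.21.

P(H) = 0.21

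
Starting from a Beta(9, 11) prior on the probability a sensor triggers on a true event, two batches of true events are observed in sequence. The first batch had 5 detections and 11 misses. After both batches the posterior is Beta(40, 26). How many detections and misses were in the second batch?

Sequential conjugate updates are equivalent to a single update on the pooled data, so total successes = posterior α − prior α and total failures = posterior β − prior β.
Total across both batches: 40−9=31 detections, 26−11=15 misses.
Subtract the first batch: 31−5=26 detections and 15−11=4 misses.

26 detections and 4 misses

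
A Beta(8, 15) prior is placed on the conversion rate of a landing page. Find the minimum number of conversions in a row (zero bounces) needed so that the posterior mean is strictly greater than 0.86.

k = 85

After k conversions and 0 bounces the posterior is Beta(8+k, 15), with mean (8+k)/(8+15+k).
Set (8+k)/(23+k) > 0.86 and solve: k > (0.86·23 − 8)/(1 − 0.86) = 84.143.
The smallest integer exceeding 84.143 is 85.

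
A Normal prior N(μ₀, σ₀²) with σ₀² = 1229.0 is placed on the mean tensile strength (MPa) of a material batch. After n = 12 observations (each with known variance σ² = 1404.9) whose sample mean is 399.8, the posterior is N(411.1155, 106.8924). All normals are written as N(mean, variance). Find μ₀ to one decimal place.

With known observation variance, the Normal–Normal posterior has precision τ_n = τ₀ + n/σ² and mean μ_n = (τ₀μ₀ + (n/σ²)x̄)/τ_n.
Here τ₀ = 1/1229.0 = 0.000814 and τ_data = 12/1404.9 = 0.008542, so τ_n = 0.009356.
Rearranging for μ₀: μ₀ = (μ_n·τ_n − τ_data·x̄)/τ₀ = (411.1155·0.009356 − 0.008542·399.8) / 0.000814 = 0.431305/0.000814 ≈ 529.9.

μ₀ = 529.9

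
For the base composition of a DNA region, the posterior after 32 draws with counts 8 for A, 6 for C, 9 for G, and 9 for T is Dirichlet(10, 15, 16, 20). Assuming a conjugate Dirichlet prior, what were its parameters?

Dirichlet(2, 9, 7, 11)

For a Dirichlet(α) prior with multinomial counts c, the posterior is Dirichlet(α + c) componentwise.
Subtract each count from the matching posterior parameter: 10−8=2, 15−6=9, 16−9=7, 20−9=11.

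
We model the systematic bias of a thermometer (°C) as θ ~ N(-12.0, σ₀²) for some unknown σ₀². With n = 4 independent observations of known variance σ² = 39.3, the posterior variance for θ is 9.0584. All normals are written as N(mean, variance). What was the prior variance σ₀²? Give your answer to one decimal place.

σ₀² = 116.1

For the Normal–Normal model with known σ², precisions add: τ_n = τ₀ + n/σ².
So 1/σ₀² = 1/9.0584 − 4/39.3 = 0.110395 − 0.101781 = 0.008614.
Hence σ₀² = 1/0.008614 ≈ 116.1.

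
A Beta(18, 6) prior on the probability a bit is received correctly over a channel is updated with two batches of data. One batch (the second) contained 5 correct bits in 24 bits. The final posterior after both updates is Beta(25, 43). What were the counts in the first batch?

2 correct bits and 18 errors

Sequential conjugate updates are equivalent to a single update on the pooled data, so total successes = posterior α − prior α and total failures = posterior β − prior β.
Total across both batches: 25−18=7 correct bits, 43−6=37 errors.
Subtract the second batch: 7−5=2 correct bits and 37−19=18 errors.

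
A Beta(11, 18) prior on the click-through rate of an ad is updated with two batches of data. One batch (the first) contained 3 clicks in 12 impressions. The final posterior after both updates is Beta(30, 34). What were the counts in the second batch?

Sequential conjugate updates are equivalent to a single update on the pooled data, so total successes = posterior α − prior α and total failures = posterior β − prior β.
Total across both batches: 30−11=19 clicks, 34−18=16 non-clicks.
Subtract the first batch: 19−3=16 clicks and 16−9=7 non-clicks.

16 clicks and 7 non-clicks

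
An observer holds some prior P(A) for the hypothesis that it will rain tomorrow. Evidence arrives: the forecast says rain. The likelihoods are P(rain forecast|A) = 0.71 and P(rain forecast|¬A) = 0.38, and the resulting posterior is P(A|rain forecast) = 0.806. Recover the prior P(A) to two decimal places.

P(A) = 0.69

In odds form, posterior odds = prior odds × likelihood ratio, so prior odds = posterior odds ÷ LR.
Posterior odds = 0.806/(1−0.806) = 4.1546. LR = 0.71/0.38 = 1.8684.
Prior odds = 4.1546/1.8684 = 2.2236, so P(A) = 2.2236/(1+2.2236) ≈ 0.69.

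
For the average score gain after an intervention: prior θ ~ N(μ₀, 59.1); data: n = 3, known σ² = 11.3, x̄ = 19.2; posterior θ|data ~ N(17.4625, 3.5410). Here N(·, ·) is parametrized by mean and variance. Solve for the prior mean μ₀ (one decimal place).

With known observation variance, the Normal–Normal posterior has precision τ_n = τ₀ + n/σ² and mean μ_n = (τ₀μ₀ + (n/σ²)x̄)/τ_n.
Here τ₀ = 1/59.1 = 0.016920 and τ_data = 3/11.3 = 0.265487, so τ_n = 0.282407.
Rearranging for μ₀: μ₀ = (μ_n·τ_n − τ_data·x̄)/τ₀ = (17.4625·0.282407 − 0.265487·19.2) / 0.016920 = -0.165818/0.016920 ≈ -9.8.

μ₀ = -9.8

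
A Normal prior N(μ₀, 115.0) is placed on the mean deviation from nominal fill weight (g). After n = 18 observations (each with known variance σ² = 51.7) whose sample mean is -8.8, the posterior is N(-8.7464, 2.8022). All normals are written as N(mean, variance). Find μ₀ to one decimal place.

With known observation variance, the Normal–Normal posterior has precision τ_n = τ₀ + n/σ² and mean μ_n = (τ₀μ₀ + (n/σ²)x̄)/τ_n.
Here τ₀ = 1/115.0 = 0.008696 and τ_data = 18/51.7 = 0.348162, so τ_n = 0.356858.
Rearranging for μ₀: μ₀ = (μ_n·τ_n − τ_data·x̄)/τ₀ = (-8.7464·0.356858 − 0.348162·-8.8) / 0.008696 = -0.057397/0.008696 ≈ -6.6.

μ₀ = -6.6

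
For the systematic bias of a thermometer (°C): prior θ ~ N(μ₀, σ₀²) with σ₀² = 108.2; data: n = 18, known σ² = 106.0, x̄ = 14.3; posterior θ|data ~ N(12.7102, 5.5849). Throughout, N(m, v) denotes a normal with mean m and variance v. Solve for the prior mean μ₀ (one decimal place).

The posterior mean is a precision-weighted average: μ_n = (τ₀μ₀ + τ_data·x̄)/(τ₀+τ_data), with τ₀=1/σ₀² and τ_data=n/σ².
Here τ₀ = 1/108.2 = 0.009242 and τ_data = 18/106.0 = 0.169811, so τ_n = 0.179053.
Rearranging for μ₀: μ₀ = (μ_n·τ_n − τ_data·x̄)/τ₀ = (12.7102·0.179053 − 0.169811·14.3) / 0.009242 = -0.152498/0.009242 ≈ -16.5.

μ₀ = -16.5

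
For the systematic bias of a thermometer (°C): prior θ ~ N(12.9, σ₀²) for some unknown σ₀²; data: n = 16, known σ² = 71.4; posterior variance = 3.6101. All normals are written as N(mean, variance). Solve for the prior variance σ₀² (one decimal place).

σ₀² = 18.9

Posterior precision equals prior precision plus data precision: 1/σ_n² = 1/σ₀² + n/σ².
So 1/σ₀² = 1/3.6101 − 16/71.4 = 0.277001 − 0.224090 = 0.052911.
Hence σ₀² = 1/0.052911 ≈ 18.9.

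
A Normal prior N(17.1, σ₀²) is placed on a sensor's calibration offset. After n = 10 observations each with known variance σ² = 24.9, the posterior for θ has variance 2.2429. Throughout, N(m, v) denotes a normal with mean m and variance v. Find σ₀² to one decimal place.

σ₀² = 22.6

For the Normal–Normal model with known σ², precisions add: τ_n = τ₀ + n/σ².
So 1/σ₀² = 1/2.2429 − 10/24.9 = 0.445851 − 0.401606 = 0.044245.
Hence σ₀² = 1/0.044245 ≈ 22.6.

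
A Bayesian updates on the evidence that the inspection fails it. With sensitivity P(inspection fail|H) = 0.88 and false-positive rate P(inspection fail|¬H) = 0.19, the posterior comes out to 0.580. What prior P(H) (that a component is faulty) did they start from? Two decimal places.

Bayes' rule in odds form gives O(H|E) = O(H)·[P(E|H)/P(E|¬H)], hence O(H) = O(H|E)/LR.
Posterior odds = 0.580/(1−0.580) = 1.3810. LR = 0.88/0.19 = 4.6316.
Prior odds = 1.3810/4.6316 = 0.2982, so P(H) = 0.2982/(1+0.2982) ≈ 0.23.

P(H) = 0.23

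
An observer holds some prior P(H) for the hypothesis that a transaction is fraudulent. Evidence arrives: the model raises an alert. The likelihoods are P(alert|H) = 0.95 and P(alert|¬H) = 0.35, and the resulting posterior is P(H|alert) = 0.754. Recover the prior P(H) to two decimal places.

P(H) = 0.53

In odds form, posterior odds = prior odds × likelihood ratio, so prior odds = posterior odds ÷ LR.
Posterior odds = 0.754/(1−0.754) = 3.0650. LR = 0.95/0.35 = 2.7143.
Prior odds = 3.0650/2.7143 = 1.1292, so P(H) = 1.1292/(1+1.1292) ≈ 0.53.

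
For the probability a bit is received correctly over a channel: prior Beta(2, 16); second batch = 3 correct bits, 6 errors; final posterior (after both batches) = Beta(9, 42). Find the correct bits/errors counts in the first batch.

Because Beta–binomial updating is additive in the counts, the combined data contributed (α_post−α_prior, β_post−β_prior) successes and failures.
Total across both batches: 9−2=7 correct bits, 42−16=26 errors.
Subtract the second batch: 7−3=4 correct bits and 26−6=20 errors.

4 correct bits and 20 errors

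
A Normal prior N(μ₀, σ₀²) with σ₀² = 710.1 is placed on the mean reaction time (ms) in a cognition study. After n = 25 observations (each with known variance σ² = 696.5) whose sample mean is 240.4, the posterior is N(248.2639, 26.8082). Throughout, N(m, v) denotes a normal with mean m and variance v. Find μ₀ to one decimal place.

The posterior mean is a precision-weighted average: μ_n = (τ₀μ₀ + τ_data·x̄)/(τ₀+τ_data), with τ₀=1/σ₀² and τ_data=n/σ².
Here τ₀ = 1/710.1 = 0.001408 and τ_data = 25/696.5 = 0.035894, so τ_n = 0.037302.
Rearranging for μ₀: μ₀ = (μ_n·τ_n − τ_data·x̄)/τ₀ = (248.2639·0.037302 − 0.035894·240.4) / 0.001408 = 0.631822/0.001408 ≈ 448.7.

μ₀ = 448.7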